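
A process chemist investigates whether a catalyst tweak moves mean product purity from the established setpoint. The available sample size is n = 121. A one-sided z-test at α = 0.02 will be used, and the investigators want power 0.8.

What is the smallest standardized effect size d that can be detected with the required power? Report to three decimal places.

Required noncentrality: δ = z_{0.02} + z_{0.20} = 2.054 + 0.842 = 2.895.
δ = d·√n ⇒ d = δ/√n = 2.895/√121 = 0.2632.

d ≈ 0.263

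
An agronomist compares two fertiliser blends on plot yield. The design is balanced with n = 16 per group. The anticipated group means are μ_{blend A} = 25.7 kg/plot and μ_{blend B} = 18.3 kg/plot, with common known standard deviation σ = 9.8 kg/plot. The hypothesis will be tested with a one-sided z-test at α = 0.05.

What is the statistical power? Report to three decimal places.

Standardized effect: d = |μ_{blend A} − μ_{blend B}| / σ = |25.7 − 18.3| / 9.8 = 0.7551
Noncentrality parameter: δ = d·√(n/2) = 0.7551 × √(16/2) = 2.1358
Critical value for a one-sided test at α = 0.05: z_α = 1.645.
Power = Φ(δ − 1.645) = Φ(0.491) = 0.6883.

Power ≈ 0.688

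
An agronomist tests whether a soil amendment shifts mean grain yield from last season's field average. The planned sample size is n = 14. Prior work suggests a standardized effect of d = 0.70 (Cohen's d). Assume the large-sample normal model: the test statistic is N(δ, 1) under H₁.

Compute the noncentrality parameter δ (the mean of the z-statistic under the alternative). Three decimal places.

δ = d·√n = 0.70 × √14 = 2.6192

δ ≈ 2.619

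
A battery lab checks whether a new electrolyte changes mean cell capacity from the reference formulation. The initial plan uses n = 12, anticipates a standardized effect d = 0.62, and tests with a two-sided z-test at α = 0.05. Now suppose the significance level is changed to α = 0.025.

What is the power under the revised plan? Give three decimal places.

δ = d·√n = 0.62 × √12 = 2.1477 (unchanged). New critical value: z_{0.0125} = 2.241.
Revised power = Φ(δ − 2.241) + Φ(−δ − 2.241) = Φ(-0.094) + Φ(-4.389) = 0.4627 + 0.0000 = 0.4627.

Power ≈ 0.463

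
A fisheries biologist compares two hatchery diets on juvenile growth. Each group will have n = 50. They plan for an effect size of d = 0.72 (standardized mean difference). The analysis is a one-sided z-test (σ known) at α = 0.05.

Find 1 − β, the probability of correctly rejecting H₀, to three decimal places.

Power ≈ 0.975

Noncentrality parameter: δ = d·√(n/2) = 0.72 × √(50/2) = 3.6000
One-sided α = 0.05 → critical value z_{0.05} = 1.645.
Power = Φ(δ − 1.645) = Φ(1.955) = 0.9747.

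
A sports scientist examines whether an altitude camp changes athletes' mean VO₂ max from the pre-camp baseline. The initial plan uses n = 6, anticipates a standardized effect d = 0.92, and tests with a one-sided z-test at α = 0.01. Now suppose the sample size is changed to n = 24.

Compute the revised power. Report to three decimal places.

Power ≈ 0.985

With n = 24: δ = d·√n = 0.92 × √24 = 4.5071. Critical value z_{0.01} = 2.326.
Revised power = P(Z > 2.326 − δ) = Φ(2.181) = 0.9854.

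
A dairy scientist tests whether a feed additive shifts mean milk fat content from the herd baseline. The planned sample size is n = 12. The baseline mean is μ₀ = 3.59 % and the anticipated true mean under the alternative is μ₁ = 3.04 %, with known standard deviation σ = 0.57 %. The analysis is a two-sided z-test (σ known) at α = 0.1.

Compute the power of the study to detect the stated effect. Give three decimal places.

Power ≈ 0.955

Standardized effect: d = |μ₁ − μ₀| / σ = |3.04 − 3.59| / 0.57 = 0.9649
Noncentrality parameter: λ = d·√n = 0.9649 × √12 = 3.3426
Critical value for a two-sided test at α = 0.1: z_{α/2} = 1.645.
Power = Φ(λ − 1.645) + Φ(−λ − 1.645) = Φ(1.698) + Φ(-4.987) = 0.9552 + 0.0000 = 0.9552.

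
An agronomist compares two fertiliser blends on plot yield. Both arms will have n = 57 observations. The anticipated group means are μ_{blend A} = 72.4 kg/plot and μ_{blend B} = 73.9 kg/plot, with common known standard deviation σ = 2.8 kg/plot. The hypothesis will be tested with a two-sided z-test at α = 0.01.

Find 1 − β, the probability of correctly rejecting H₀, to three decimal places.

Standardized effect: d = |μ_{blend A} − μ_{blend B}| / σ = |72.4 − 73.9| / 2.8 = 0.5357
Noncentrality parameter: δ = d·√(n/2) = 0.5357 × √(57/2) = 2.8599
Critical value for a two-sided test at α = 0.01: z_{α/2} = 2.576.
Power = Φ(δ − 2.576) + Φ(−δ − 2.576) = Φ(0.284) + Φ(-5.436) = 0.6118 + 0.0000 = 0.6118.

Power ≈ 0.612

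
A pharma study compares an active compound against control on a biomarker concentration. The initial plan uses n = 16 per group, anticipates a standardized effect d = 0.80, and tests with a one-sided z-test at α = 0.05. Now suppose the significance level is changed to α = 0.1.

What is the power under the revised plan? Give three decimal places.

Power ≈ 0.837

δ = d·√(n/2) = 0.80 × √(16/2) = 2.2627 (unchanged). New critical value: z_{0.1} = 1.282.
Revised power = Φ(δ − 1.282) = Φ(0.981) = 0.8368.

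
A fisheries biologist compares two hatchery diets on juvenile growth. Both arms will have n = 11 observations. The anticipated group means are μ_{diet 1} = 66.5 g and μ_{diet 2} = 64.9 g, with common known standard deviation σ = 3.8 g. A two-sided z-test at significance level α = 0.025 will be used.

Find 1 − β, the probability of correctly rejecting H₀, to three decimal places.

Standardized effect: d = |μ_{diet 1} − μ_{diet 2}| / σ = |66.5 − 64.9| / 3.8 = 0.4211
Noncentrality parameter: λ = d·√(n/2) = 0.4211 × √(11/2) = 0.9875
Critical value for a two-sided test at α = 0.025: z_{α/2} = 2.241.
Power = Φ(λ − 2.241) + Φ(−λ − 2.241) = Φ(-1.254) + Φ(-3.229) = 0.1049 + 0.0006 = 0.1056.

Power ≈ 0.106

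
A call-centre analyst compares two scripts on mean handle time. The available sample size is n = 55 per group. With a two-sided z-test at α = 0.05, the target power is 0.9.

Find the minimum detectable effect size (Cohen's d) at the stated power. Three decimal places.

d ≈ 0.618

Required noncentrality: δ = z_{0.025} + z_{0.10} = 1.960 + 1.282 = 3.242.
(Lower-tail contribution to power is negligible for δ > 0.)
δ = d·√(n/2) ⇒ d = δ/√(n/2) = 3.242/√(55/2) = 0.6181.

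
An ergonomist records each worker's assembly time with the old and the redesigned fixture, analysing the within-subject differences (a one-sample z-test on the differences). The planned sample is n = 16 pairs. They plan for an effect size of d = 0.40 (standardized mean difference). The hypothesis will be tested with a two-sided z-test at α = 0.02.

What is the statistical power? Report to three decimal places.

Power ≈ 0.234

Noncentrality parameter: δ = d·√n = 0.40 × √16 = 1.6000
Critical value for a two-sided test at α = 0.02: z_{α/2} = 2.326.
Power = Φ(δ − 2.326) + Φ(−δ − 2.326) = Φ(-0.726) + Φ(-3.926) = 0.2338 + 0.0000 = 0.2339.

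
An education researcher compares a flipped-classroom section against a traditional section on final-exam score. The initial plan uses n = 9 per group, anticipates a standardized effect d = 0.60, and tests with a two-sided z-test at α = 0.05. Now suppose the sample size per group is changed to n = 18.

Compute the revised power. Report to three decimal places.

With n = 18 per group: δ = d·√(n/2) = 0.60 × √(18/2) = 1.8000. Critical value z_{0.025} = 1.960.
Revised power = Φ(δ − 1.960) + Φ(−δ − 1.960) = Φ(-0.160) + Φ(-3.760) = 0.4365 + 0.0001 = 0.4365.

Power ≈ 0.437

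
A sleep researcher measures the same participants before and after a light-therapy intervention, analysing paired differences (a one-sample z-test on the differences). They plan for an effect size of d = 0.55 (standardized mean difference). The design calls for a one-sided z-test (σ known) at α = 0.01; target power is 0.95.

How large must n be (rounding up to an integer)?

Set Φ(δ − 2.326) = 0.95; then δ − 2.326 = Φ⁻¹(0.95) = 1.645, giving δ = 3.971.
δ = d·√n ⇒ n = (δ/d)² = (3.971 / 0.55)² = 52.13.
Round up to the next whole unit.

n = 53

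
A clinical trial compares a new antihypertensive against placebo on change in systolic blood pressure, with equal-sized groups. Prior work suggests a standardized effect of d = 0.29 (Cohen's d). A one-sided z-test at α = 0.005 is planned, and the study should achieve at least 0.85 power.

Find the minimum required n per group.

n = 311 per group

For power 0.85 need Φ(δ − z_{0.005}) = 0.85, so δ = z_{0.005} + z_{0.15} = 2.576 + 1.036 = 3.612.
δ = d·√(n/2) ⇒ n = 2(δ/d)² = 2 × (3.612 / 0.29)² = 310.31.
Round up to the next whole unit.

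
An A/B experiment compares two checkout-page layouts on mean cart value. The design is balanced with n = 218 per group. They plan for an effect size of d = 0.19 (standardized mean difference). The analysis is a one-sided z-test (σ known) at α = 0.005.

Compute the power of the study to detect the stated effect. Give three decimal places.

Power ≈ 0.277

Noncentrality parameter: λ = d·√(n/2) = 0.19 × √(218/2) = 1.9837
Critical value for a one-sided test at α = 0.005: z_α = 2.576.
Power = P(Z > 2.576 − λ) = Φ(-0.592) = 0.2769.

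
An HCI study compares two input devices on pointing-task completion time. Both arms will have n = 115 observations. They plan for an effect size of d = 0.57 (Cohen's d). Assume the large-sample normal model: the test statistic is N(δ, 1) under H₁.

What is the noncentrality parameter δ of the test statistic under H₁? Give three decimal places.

δ = d·√(n/2) = 0.57 × √(115/2) = 4.3222

δ ≈ 4.322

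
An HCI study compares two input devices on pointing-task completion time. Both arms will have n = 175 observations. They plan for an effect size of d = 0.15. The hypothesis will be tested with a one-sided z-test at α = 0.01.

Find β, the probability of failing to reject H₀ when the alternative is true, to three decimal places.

β ≈ 0.822

Noncentrality parameter: δ = d·√(n/2) = 0.15 × √(175/2) = 1.4031
Critical value for a one-sided test at α = 0.01: z_α = 2.326.
Power = Φ(δ − 2.326) = Φ(-0.923) = 0.1779.
Type II error: β = 1 − power = 1 − 0.1779 = 0.8221.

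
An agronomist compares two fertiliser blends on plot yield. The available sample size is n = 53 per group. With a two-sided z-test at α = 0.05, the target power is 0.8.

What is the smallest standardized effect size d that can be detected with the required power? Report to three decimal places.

Required noncentrality: δ = z_{0.025} + z_{0.20} = 1.960 + 0.842 = 2.802.
(The second rejection-region term Φ(−δ − z_{α/2}) is negligible and dropped.)
δ = d·√(n/2) ⇒ d = δ/√(n/2) = 2.802/√(53/2) = 0.5442.

d ≈ 0.544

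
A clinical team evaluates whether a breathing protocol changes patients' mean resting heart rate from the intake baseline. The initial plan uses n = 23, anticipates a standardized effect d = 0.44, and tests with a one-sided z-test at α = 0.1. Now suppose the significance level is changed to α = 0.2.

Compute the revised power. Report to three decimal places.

Power ≈ 0.898

δ = d·√n = 0.44 × √23 = 2.1102 (unchanged). New critical value: z_{0.2} = 0.842.
Revised power = Φ(δ − 0.842) = Φ(1.269) = 0.8977.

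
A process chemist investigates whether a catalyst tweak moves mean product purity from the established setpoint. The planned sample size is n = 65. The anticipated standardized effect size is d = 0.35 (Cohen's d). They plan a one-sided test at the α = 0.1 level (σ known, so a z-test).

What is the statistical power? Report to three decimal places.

Noncentrality parameter: δ = d·√n = 0.35 × √65 = 2.8218
Critical value for a one-sided test at α = 0.1: z_α = 1.282.
Power = Φ(δ − 1.282) = Φ(1.540) = 0.9382.

Power ≈ 0.938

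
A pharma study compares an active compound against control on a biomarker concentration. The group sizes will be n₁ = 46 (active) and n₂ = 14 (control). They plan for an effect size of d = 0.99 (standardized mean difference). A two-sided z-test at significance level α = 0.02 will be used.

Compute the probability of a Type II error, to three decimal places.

Noncentrality parameter: δ = d / √(1/n₁ + 1/n₂) = 0.99 / √(1/46 + 1/14) = 3.2434
Two-sided α = 0.02 → critical value z_{0.01} = 2.326.
Power = Φ(δ − 2.326) + Φ(−δ − 2.326) = Φ(0.917) + Φ(-5.570) = 0.8204 + 0.0000 = 0.8204.
Type II error: β = 1 − power = 1 − 0.8204 = 0.1796.

β ≈ 0.180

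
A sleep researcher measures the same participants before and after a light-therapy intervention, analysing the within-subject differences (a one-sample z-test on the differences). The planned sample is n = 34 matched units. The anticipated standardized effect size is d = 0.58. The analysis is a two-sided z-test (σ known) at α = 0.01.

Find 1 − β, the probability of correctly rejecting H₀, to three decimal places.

Power ≈ 0.790

Noncentrality parameter: δ = d·√n = 0.58 × √34 = 3.3820
Critical value for a two-sided test at α = 0.01: z_{α/2} = 2.576.
Power = Φ(δ − 2.576) + Φ(−δ − 2.576) = Φ(0.806) + Φ(-5.958) = 0.7899 + 0.0000 = 0.7899.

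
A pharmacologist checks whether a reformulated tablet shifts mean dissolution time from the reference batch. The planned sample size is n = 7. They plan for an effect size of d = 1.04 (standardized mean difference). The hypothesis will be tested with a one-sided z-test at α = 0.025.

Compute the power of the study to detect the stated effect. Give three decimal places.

Noncentrality parameter: δ = d·√n = 1.04 × √7 = 2.7516
Critical value for a one-sided test at α = 0.025: z_α = 1.960.
Power = Φ(δ − 1.960) = Φ(0.792) = 0.7857.

Power ≈ 0.786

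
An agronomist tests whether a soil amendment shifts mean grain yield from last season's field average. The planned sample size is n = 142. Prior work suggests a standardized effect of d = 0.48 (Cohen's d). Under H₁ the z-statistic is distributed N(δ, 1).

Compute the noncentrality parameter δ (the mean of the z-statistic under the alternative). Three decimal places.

δ ≈ 5.720

The noncentrality parameter scales effect size by the design's sample-size factor: δ = d·√n = 0.48 × √142 = 5.7199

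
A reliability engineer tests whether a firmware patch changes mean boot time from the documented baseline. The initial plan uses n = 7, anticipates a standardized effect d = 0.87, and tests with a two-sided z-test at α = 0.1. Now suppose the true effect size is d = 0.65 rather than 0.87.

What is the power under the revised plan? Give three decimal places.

Power ≈ 0.530

With d = 0.65: δ = d·√n = 0.65 × √7 = 1.7197. Critical value z_{0.05} = 1.645.
Revised power = Φ(δ − 1.645) + Φ(−δ − 1.645) = Φ(0.075) + Φ(-3.365) = 0.5298 + 0.0004 = 0.5302.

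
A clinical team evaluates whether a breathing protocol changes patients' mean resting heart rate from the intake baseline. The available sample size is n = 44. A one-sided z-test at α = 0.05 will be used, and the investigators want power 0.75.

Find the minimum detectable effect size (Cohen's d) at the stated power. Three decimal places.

Required noncentrality: δ = z_{0.05} + z_{0.25} = 1.645 + 0.674 = 2.319.
δ = d·√n ⇒ d = δ/√n = 2.319/√44 = 0.3497.

d ≈ 0.350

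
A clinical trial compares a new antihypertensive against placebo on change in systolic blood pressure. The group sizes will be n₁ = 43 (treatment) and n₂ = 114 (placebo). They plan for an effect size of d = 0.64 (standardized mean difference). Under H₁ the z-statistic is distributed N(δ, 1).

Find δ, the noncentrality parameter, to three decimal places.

δ = d / √(1/n₁ + 1/n₂) = 0.64 / √(1/43 + 1/114) = 3.5762

δ ≈ 3.576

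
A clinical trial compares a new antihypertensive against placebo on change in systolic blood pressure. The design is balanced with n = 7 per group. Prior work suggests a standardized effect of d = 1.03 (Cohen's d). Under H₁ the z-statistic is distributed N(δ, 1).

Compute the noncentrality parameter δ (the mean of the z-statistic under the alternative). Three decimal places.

δ ≈ 1.927

The noncentrality parameter scales effect size by the design's sample-size factor: δ = d·√(n/2) = 1.03 × √(7/2) = 1.9270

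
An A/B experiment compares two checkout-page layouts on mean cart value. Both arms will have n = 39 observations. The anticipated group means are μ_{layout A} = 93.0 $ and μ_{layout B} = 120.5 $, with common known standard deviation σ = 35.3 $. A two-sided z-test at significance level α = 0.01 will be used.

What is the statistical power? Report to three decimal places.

Power ≈ 0.806

Standardized effect: d = |μ_{layout A} − μ_{layout B}| / σ = |93.0 − 120.5| / 35.3 = 0.7790
Noncentrality parameter: δ = d·√(n/2) = 0.7790 × √(39/2) = 3.4401
Critical value for a two-sided test at α = 0.01: z_{α/2} = 2.576.
Power = Φ(δ − 2.576) + Φ(−δ − 2.576) = Φ(0.864) + Φ(-6.016) = 0.8063 + 0.0000 = 0.8063.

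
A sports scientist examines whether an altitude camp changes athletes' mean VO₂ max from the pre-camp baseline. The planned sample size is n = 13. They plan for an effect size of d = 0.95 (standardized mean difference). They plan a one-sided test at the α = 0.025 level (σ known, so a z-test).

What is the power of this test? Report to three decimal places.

Noncentrality parameter: δ = d·√n = 0.95 × √13 = 3.4253
One-sided α = 0.025 → critical value z_{0.025} = 1.960.
Power = P(Z > 1.960 − δ) = Φ(1.465) = 0.9286.

Power ≈ 0.929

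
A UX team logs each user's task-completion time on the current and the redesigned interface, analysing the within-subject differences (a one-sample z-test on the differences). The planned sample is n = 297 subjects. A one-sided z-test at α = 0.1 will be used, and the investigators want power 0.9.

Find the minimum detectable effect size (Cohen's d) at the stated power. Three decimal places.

Required noncentrality: δ = z_{0.1} + z_{0.10} = 1.282 + 1.282 = 2.563.
δ = d·√n ⇒ d = δ/√n = 2.563/√297 = 0.1487.

d ≈ 0.149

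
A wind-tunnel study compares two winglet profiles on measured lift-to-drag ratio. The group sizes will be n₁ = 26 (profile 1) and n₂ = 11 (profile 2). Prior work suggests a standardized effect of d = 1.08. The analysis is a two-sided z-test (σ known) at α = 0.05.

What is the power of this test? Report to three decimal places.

Power ≈ 0.851

Noncentrality parameter: δ = d / √(1/n₁ + 1/n₂) = 1.08 / √(1/26 + 1/11) = 3.0027
Critical value for a two-sided test at α = 0.05: z_{α/2} = 1.960.
Power = Φ(δ − 1.960) + Φ(−δ − 1.960) = Φ(1.043) + Φ(-4.963) = 0.8515 + 0.0000 = 0.8515.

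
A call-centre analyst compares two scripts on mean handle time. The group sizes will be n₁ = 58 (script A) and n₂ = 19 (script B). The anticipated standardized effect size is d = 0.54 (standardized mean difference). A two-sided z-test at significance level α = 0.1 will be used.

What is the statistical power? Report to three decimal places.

Power ≈ 0.655

Noncentrality parameter: δ = d / √(1/n₁ + 1/n₂) = 0.54 / √(1/58 + 1/19) = 2.0429
Critical value for a two-sided test at α = 0.1: z_{α/2} = 1.645.
Power = Φ(δ − 1.645) + Φ(−δ − 1.645) = Φ(0.398) + Φ(-3.688) = 0.6547 + 0.0001 = 0.6548.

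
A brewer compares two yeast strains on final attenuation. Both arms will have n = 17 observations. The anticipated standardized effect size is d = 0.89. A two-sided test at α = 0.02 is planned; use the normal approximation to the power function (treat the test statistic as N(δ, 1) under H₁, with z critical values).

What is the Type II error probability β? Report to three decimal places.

β ≈ 0.394

Noncentrality parameter: δ = d·√(n/2) = 0.89 × √(17/2) = 2.5948
Two-sided α = 0.02 → critical value z_{0.01} = 2.326.
Power = Φ(δ − 2.326) + Φ(−δ − 2.326) = Φ(0.268) + Φ(-4.921) = 0.6058 + 0.0000 = 0.6058.
Type II error: β = 1 − power = 1 − 0.6058 = 0.3942.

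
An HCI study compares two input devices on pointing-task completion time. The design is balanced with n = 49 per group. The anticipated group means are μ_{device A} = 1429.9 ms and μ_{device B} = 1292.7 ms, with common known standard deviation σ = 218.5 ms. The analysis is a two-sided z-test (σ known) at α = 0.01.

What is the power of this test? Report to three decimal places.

Power ≈ 0.703

Standardized effect: d = |μ_{device A} − μ_{device B}| / σ = |1429.9 − 1292.7| / 218.5 = 0.6279
Noncentrality parameter: δ = d·√(n/2) = 0.6279 × √(49/2) = 3.1080
Critical value for a two-sided test at α = 0.01: z_{α/2} = 2.576.
Power = Φ(δ − 2.576) + Φ(−δ − 2.576) = Φ(0.532) + Φ(-5.684) = 0.7027 + 0.0000 = 0.7027.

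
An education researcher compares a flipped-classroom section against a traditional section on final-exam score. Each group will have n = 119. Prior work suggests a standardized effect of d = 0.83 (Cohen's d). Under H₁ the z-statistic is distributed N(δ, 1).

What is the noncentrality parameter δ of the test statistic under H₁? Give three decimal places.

δ ≈ 6.402

δ = d·√(n/2) = 0.83 × √(119/2) = 6.4023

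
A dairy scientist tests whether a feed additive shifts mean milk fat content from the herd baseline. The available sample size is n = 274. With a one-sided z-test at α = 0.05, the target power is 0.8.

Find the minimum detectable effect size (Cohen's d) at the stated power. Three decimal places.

d ≈ 0.150

Required noncentrality: δ = z_{0.05} + z_{0.20} = 1.645 + 0.842 = 2.486.
δ = d·√n ⇒ d = δ/√n = 2.486/√274 = 0.1502.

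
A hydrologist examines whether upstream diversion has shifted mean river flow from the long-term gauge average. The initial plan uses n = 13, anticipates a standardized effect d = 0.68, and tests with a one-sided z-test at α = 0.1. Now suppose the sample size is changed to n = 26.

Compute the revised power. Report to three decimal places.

Power ≈ 0.986

With n = 26: δ = d·√n = 0.68 × √26 = 3.4673. Critical value z_{0.1} = 1.282.
Revised power = Φ(δ − 1.282) = Φ(2.186) = 0.9856.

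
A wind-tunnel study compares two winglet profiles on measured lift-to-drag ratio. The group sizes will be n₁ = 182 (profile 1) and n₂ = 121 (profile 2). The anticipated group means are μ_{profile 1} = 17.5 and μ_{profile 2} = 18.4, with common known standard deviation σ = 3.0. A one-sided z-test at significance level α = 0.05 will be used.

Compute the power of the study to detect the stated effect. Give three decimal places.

Power ≈ 0.819

Standardized effect: d = |μ_{profile 1} − μ_{profile 2}| / σ = |17.5 − 18.4| / 3.0 = 0.3000
Noncentrality parameter: δ = d / √(1/n₁ + 1/n₂) = 0.3000 / √(1/182 + 1/121) = 2.5576
One-sided α = 0.05 → critical value z_{0.05} = 1.645.
Power = P(Z > 1.645 − δ) = Φ(0.913) = 0.8193.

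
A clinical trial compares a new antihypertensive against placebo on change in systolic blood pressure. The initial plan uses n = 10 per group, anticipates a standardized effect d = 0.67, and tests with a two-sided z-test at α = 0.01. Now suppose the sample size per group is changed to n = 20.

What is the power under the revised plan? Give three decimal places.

Power ≈ 0.324

With n = 20 per group: δ = d·√(n/2) = 0.67 × √(20/2) = 2.1187. Critical value z_{0.005} = 2.576.
Revised power = Φ(δ − 2.576) + Φ(−δ − 2.576) = Φ(-0.457) + Φ(-4.695) = 0.3238 + 0.0000 = 0.3238.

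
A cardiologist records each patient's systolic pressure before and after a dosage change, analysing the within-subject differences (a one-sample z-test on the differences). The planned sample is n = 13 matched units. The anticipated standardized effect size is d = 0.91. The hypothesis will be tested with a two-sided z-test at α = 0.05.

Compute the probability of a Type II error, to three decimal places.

β ≈ 0.093

Noncentrality parameter: δ = d·√n = 0.91 × √13 = 3.2811
Critical value for a two-sided test at α = 0.05: z_{α/2} = 1.960.
Power = Φ(δ − 1.960) + Φ(−δ − 1.960) = Φ(1.321) + Φ(-5.241) = 0.9068 + 0.0000 = 0.9068.
Type II error: β = 1 − power = 1 − 0.9068 = 0.0932.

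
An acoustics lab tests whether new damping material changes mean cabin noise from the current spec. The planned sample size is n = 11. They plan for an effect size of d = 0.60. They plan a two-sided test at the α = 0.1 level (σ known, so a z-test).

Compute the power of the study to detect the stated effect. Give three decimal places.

Power ≈ 0.635

Noncentrality parameter: δ = d·√n = 0.60 × √11 = 1.9900
Two-sided α = 0.1 → critical value z_{0.05} = 1.645.
Power = Φ(δ − 1.645) + Φ(−δ − 1.645) = Φ(0.345) + Φ(-3.635) = 0.6350 + 0.0001 = 0.6351.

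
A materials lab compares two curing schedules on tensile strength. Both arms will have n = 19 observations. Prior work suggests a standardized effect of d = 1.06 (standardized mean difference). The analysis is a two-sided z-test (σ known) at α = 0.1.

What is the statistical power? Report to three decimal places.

Noncentrality parameter: δ = d·√(n/2) = 1.06 × √(19/2) = 3.2671
Critical value for a two-sided test at α = 0.1: z_{α/2} = 1.645.
Power = Φ(δ − 1.645) + Φ(−δ − 1.645) = Φ(1.622) + Φ(-4.912) = 0.9476 + 0.0000 = 0.9476.

Power ≈ 0.948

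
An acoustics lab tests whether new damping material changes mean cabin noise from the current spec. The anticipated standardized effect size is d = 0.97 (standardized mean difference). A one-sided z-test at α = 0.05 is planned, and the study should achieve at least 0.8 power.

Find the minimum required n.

Set Φ(δ − 1.645) = 0.8; then δ − 1.645 = Φ⁻¹(0.8) = 0.842, giving δ = 2.486.
δ = d·√n ⇒ n = (δ/d)² = (2.486 / 0.97)² = 6.57.
Rounding up, n = 7.

n = 7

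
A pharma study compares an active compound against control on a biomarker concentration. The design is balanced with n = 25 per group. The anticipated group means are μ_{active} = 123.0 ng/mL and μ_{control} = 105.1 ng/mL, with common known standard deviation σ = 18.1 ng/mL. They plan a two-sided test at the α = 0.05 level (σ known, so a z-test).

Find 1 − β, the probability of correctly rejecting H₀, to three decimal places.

Standardized effect: d = |μ_{active} − μ_{control}| / σ = |123.0 − 105.1| / 18.1 = 0.9890
Noncentrality parameter: δ = d·√(n/2) = 0.9890 × √(25/2) = 3.4965
Two-sided α = 0.05 → critical value z_{0.025} = 1.960.
Power = Φ(δ − 1.960) + Φ(−δ − 1.960) = Φ(1.537) + Φ(-5.456) = 0.9378 + 0.0000 = 0.9378.

Power ≈ 0.938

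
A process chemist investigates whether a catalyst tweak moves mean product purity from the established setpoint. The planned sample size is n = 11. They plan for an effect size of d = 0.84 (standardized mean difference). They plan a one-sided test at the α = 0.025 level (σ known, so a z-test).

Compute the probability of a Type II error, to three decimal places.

Noncentrality parameter: δ = d·√n = 0.84 × √11 = 2.7860
Critical value for a one-sided test at α = 0.025: z_α = 1.960.
Power = Φ(δ − 1.960) = Φ(0.826) = 0.7956.
Type II error: β = 1 − power = 1 − 0.7956 = 0.2044.

β ≈ 0.204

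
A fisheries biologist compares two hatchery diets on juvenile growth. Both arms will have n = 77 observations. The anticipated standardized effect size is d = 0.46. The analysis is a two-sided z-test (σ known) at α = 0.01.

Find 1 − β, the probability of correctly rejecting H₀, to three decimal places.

Power ≈ 0.610

Noncentrality parameter: δ = d·√(n/2) = 0.46 × √(77/2) = 2.8542
Critical value for a two-sided test at α = 0.01: z_{α/2} = 2.576.
Power = Φ(δ − 2.576) + Φ(−δ − 2.576) = Φ(0.278) + Φ(-5.430) = 0.6096 + 0.0000 = 0.6096.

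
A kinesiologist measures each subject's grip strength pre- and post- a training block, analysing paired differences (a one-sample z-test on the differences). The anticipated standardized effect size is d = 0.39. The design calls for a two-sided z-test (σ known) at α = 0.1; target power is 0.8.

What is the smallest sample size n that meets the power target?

For power 0.8 need Φ(δ − z_{0.05}) = 0.8, so δ = z_{0.05} + z_{0.20} = 1.645 + 0.842 = 2.486.
(Ignoring the negligible lower-tail rejection probability gives the usual closed-form inversion.)
δ = d·√n ⇒ n = (δ/d)² = (2.486 / 0.39)² = 40.65.
Round up to the next whole unit.

n = 41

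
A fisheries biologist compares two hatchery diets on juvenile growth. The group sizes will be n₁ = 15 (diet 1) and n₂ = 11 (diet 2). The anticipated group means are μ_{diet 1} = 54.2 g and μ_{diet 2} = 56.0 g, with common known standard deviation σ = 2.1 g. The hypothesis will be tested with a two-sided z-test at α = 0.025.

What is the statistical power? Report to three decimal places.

Standardized effect: d = |μ_{diet 1} − μ_{diet 2}| / σ = |54.2 − 56.0| / 2.1 = 0.8571
Noncentrality parameter: δ = d / √(1/n₁ + 1/n₂) = 0.8571 / √(1/15 + 1/11) = 2.1593
Critical value for a two-sided test at α = 0.025: z_{α/2} = 2.241.
Power = Φ(δ − 2.241) + Φ(−δ − 2.241) = Φ(-0.082) + Φ(-4.401) = 0.4673 + 0.0000 = 0.4673.

Power ≈ 0.467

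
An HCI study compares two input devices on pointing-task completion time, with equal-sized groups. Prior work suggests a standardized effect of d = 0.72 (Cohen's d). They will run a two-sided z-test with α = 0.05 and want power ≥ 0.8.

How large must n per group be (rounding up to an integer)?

n = 31 per group

Set Φ(δ − 1.960) = 0.8; then δ − 1.960 = Φ⁻¹(0.8) = 0.842, giving δ = 2.802.
(For δ > 0 the lower-tail rejection region contributes negligibly to power, so the one-term inversion is standard.)
δ = d·√(n/2) ⇒ n = 2(δ/d)² = 2 × (2.802 / 0.72)² = 30.28.
Round up to the next whole unit.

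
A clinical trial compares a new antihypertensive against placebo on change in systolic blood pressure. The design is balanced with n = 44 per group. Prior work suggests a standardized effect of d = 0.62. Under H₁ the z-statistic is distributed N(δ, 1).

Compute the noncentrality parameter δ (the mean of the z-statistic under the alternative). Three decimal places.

δ = d·√(n/2) = 0.62 × √(44/2) = 2.9081

δ ≈ 2.908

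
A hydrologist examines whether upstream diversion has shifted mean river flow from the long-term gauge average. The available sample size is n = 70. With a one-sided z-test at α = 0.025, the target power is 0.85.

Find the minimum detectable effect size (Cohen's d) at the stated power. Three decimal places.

d ≈ 0.358

Required noncentrality: δ = z_{0.025} + z_{0.15} = 1.960 + 1.036 = 2.996.
δ = d·√n ⇒ d = δ/√n = 2.996/√70 = 0.3581.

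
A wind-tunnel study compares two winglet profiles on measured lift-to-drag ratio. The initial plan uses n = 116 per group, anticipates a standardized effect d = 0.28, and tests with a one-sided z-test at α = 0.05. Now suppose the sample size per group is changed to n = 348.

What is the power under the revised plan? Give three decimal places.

Power ≈ 0.980

With n = 348 per group: δ = d·√(n/2) = 0.28 × √(348/2) = 3.6935. Critical value z_{0.05} = 1.645.
Revised power = P(Z > 1.645 − δ) = Φ(2.049) = 0.9797.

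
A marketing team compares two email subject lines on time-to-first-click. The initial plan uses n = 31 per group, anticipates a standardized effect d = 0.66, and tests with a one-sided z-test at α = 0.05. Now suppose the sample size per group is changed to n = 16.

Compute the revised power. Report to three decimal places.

Power ≈ 0.588

With n = 16 per group: δ = d·√(n/2) = 0.66 × √(16/2) = 1.8668. Critical value z_{0.05} = 1.645.
Revised power = Φ(δ − 1.645) = Φ(0.222) = 0.5878.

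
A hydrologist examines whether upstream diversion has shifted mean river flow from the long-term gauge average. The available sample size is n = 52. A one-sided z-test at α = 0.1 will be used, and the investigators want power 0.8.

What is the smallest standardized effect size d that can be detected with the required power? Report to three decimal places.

Required noncentrality: δ = z_{0.1} + z_{0.20} = 1.282 + 0.842 = 2.123.
δ = d·√n ⇒ d = δ/√n = 2.123/√52 = 0.2944.

d ≈ 0.294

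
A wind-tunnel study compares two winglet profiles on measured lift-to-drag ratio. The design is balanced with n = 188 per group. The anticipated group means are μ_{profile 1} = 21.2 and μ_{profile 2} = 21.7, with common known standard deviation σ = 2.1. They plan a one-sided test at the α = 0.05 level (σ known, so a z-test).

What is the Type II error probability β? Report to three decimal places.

Standardized effect: d = |μ_{profile 1} − μ_{profile 2}| / σ = |21.2 − 21.7| / 2.1 = 0.2381
Noncentrality parameter: δ = d·√(n/2) = 0.2381 × √(188/2) = 2.3084
Critical value for a one-sided test at α = 0.05: z_α = 1.645.
Power = Φ(δ − 1.645) = Φ(0.664) = 0.7465.
Type II error: β = 1 − power = 1 − 0.7465 = 0.2535.

β ≈ 0.253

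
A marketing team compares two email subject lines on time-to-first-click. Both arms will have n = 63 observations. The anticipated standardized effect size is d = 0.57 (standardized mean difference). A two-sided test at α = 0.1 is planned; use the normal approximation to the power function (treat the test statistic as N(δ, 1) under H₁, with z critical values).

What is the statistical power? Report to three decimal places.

Noncentrality parameter: δ = d·√(n/2) = 0.57 × √(63/2) = 3.1991
Two-sided α = 0.1 → critical value z_{0.05} = 1.645.
Power = Φ(δ − 1.645) + Φ(−δ − 1.645) = Φ(1.554) + Φ(-4.844) = 0.9399 + 0.0000 = 0.9399.

Power ≈ 0.940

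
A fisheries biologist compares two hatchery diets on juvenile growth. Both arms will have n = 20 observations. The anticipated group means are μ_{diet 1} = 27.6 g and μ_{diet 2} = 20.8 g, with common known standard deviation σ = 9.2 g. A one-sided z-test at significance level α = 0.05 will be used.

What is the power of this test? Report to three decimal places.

Standardized effect: d = |μ_{diet 1} − μ_{diet 2}| / σ = |27.6 − 20.8| / 9.2 = 0.7391
Noncentrality parameter: δ = d·√(n/2) = 0.7391 × √(20/2) = 2.3373
Critical value for a one-sided test at α = 0.05: z_α = 1.645.
Power = P(Z > 1.645 − δ) = Φ(0.692) = 0.7557.

Power ≈ 0.756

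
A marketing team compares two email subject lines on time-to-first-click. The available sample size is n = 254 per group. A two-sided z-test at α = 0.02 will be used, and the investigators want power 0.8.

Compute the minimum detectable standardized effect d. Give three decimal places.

Required noncentrality: δ = z_{0.01} + z_{0.20} = 2.326 + 0.842 = 3.168.
(Lower-tail contribution to power is negligible for δ > 0.)
δ = d·√(n/2) ⇒ d = δ/√(n/2) = 3.168/√(254/2) = 0.2811.

d ≈ 0.281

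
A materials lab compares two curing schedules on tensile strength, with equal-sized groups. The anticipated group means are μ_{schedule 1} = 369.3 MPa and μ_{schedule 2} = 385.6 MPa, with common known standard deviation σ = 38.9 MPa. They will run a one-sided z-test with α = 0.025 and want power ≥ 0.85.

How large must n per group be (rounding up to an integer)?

Standardized effect: d = |μ_{schedule 1} − μ_{schedule 2}| / σ = |369.3 − 385.6| / 38.9 = 0.4190
Set Φ(δ − 1.960) = 0.85; then δ − 1.960 = Φ⁻¹(0.85) = 1.036, giving δ = 2.996.
δ = d·√(n/2) ⇒ n = 2(δ/d)² = 2 × (2.996 / 0.4190)² = 102.27.
Rounding up, n = 103 per group.

n = 103 per group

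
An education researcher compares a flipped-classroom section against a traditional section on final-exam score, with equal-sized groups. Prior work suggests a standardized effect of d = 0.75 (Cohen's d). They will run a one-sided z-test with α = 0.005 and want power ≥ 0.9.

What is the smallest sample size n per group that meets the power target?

For power 0.9 need Φ(δ − z_{0.005}) = 0.9, so δ = z_{0.005} + z_{0.10} = 2.576 + 1.282 = 3.857.
δ = d·√(n/2) ⇒ n = 2(δ/d)² = 2 × (3.857 / 0.75)² = 52.90.
Rounding up, n = 53 per group.

n = 53 per group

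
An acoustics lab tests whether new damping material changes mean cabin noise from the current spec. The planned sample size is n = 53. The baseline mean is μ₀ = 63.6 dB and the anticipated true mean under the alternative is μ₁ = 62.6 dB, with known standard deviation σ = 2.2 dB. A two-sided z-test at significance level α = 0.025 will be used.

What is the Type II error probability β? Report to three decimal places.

Standardized effect: d = |μ₁ − μ₀| / σ = |62.6 − 63.6| / 2.2 = 0.4545
Noncentrality parameter: δ = d·√n = 0.4545 × √53 = 3.3091
Critical value for a two-sided test at α = 0.025: z_{α/2} = 2.241.
Power = Φ(δ − 2.241) + Φ(−δ − 2.241) = Φ(1.068) + Φ(-5.551) = 0.8572 + 0.0000 = 0.8572.
Type II error: β = 1 − power = 1 − 0.8572 = 0.1428.

β ≈ 0.143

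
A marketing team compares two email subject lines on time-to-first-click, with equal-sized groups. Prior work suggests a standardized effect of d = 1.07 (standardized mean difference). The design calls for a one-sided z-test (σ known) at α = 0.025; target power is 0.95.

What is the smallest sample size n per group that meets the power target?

n = 23 per group

Set Φ(δ − 1.960) = 0.95; then δ − 1.960 = Φ⁻¹(0.95) = 1.645, giving δ = 3.605.
δ = d·√(n/2) ⇒ n = 2(δ/d)² = 2 × (3.605 / 1.07)² = 22.70.
Round up to the next whole unit.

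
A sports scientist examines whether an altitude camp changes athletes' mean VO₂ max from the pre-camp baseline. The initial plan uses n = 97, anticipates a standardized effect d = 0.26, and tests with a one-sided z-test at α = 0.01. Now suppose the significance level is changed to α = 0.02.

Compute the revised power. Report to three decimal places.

Power ≈ 0.694

δ = d·√n = 0.26 × √97 = 2.5607 (unchanged). New critical value: z_{0.02} = 2.054.
Revised power = P(Z > 2.054 − δ) = Φ(0.507) = 0.6939.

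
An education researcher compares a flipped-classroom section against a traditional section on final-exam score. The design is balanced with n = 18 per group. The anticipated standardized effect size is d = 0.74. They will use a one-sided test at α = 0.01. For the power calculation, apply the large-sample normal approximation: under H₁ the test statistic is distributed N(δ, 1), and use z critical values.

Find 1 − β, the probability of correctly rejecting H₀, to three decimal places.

Noncentrality parameter: δ = d·√(n/2) = 0.74 × √(18/2) = 2.2200
One-sided α = 0.01 → critical value z_{0.01} = 2.326.
Power = Φ(δ − 2.326) = Φ(-0.106) = 0.4577.

Power ≈ 0.458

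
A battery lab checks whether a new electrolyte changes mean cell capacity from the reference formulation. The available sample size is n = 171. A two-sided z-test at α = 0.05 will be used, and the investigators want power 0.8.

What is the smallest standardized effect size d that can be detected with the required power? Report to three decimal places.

d ≈ 0.214

Required noncentrality: δ = z_{0.025} + z_{0.20} = 1.960 + 0.842 = 2.802.
(Lower-tail contribution to power is negligible for δ > 0.)
δ = d·√n ⇒ d = δ/√n = 2.802/√171 = 0.2142.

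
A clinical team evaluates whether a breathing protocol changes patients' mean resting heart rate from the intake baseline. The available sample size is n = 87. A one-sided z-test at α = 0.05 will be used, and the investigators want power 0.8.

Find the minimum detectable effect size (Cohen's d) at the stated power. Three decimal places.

d ≈ 0.267

Need Φ(δ − 1.645) = 0.8, so δ = 1.645 + 0.842 = 2.486.
δ = d·√n ⇒ d = δ/√n = 2.486/√87 = 0.2666.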